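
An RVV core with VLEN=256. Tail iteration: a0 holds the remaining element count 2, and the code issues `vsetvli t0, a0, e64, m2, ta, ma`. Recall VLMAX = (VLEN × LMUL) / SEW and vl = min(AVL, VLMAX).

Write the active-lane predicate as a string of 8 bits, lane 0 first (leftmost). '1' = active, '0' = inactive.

predicate = 11000000

lanes per group: 256·2/64 = 8
vl = min(AVL, VLMAX) = min(2, 8) = 2
bits (lane 0 leftmost): 11000000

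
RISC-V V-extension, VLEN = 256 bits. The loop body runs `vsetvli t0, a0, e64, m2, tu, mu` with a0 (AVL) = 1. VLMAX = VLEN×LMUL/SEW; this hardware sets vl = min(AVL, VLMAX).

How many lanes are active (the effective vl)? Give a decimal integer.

vl = 1

VLMAX = (256 × 2) / 64 = 8 lanes
AVL=1 ≤ VLMAX=8, so vl = 1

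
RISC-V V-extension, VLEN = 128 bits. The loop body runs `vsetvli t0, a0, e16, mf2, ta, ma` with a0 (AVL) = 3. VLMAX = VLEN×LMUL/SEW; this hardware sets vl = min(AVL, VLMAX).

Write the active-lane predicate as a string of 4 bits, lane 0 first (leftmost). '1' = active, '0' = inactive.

predicate = 1110

lanes per group: 128·1/2/16 = 4
vl = min(AVL, VLMAX) = min(3, 4) = 3
bits (lane 0 leftmost): 1110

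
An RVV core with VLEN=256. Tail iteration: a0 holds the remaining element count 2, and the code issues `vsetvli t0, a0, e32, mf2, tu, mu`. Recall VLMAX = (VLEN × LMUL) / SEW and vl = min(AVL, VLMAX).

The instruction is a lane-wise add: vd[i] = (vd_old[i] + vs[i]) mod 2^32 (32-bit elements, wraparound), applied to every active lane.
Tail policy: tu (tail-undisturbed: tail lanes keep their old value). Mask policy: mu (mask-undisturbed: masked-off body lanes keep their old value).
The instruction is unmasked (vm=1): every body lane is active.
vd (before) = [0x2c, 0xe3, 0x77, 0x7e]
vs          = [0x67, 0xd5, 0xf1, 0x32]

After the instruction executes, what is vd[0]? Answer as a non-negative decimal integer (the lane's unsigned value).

lanes per group: 256·1/2/32 = 4
vl = min(AVL, VLMAX) = min(2, 4) = 2
[0] add(0x2c,0x67) = 0x93
[1] add(0xe3,0xd5) = 0x1b8
[2] tail/keep = 0x77
[3] tail/keep = 0x7e

vd[0] = 147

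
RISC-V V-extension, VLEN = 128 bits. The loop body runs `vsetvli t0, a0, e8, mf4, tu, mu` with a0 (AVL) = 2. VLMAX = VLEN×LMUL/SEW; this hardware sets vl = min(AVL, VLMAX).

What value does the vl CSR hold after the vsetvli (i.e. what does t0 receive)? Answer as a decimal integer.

vl = 2

lanes per group: 128·1/4/8 = 4
vl ← min(2, 4) = 2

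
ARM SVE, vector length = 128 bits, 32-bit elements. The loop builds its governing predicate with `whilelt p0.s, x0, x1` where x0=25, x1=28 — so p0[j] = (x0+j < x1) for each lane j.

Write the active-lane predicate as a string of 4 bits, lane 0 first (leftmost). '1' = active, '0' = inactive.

predicate = 1110

lane count: 128 div 32 = 4
active while 25+j < 28, i.e. j ∈ [0,3) capped at 4 ⇒ 3
bits (lane 0 leftmost): 1110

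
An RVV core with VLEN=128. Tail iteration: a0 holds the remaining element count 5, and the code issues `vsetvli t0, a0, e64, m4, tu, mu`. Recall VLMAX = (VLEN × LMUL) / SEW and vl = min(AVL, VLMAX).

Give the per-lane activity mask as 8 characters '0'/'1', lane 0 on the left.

VLMAX = VLEN×LMUL/SEW = 128×4/64 = 8
vl = min(AVL, VLMAX) = min(5, 8) = 5
bits (lane 0 leftmost): 11111000

predicate = 11111000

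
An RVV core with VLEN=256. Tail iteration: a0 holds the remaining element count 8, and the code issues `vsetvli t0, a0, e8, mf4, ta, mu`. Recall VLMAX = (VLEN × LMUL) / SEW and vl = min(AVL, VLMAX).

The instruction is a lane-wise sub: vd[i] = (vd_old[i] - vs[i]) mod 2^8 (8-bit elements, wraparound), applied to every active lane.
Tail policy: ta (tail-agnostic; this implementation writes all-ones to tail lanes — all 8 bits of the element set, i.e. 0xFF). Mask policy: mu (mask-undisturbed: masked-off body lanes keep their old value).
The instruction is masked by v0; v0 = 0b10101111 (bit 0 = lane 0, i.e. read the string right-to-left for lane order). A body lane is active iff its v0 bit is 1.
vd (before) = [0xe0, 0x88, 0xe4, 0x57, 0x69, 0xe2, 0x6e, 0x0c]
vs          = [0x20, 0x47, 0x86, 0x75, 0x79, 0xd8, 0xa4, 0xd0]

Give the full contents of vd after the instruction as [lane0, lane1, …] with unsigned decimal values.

vd = [192, 65, 94, 226, 105, 10, 110, 60]

VLMAX = VLEN×LMUL/SEW = 256×1/4/8 = 8
AVL=8 ≤ VLMAX=8, so vl = 8
lane  0: sub(0xe0,0x20) ⇒ 0xc0
lane  1: sub(0x88,0x47) ⇒ 0x41
lane  2: sub(0xe4,0x86) ⇒ 0x5e
lane  3: sub(0x57,0x75) ⇒ 0xe2
lane  4: mask-off/keep ⇒ 0x69
lane  5: sub(0xe2,0xd8) ⇒ 0x0a
lane  6: mask-off/keep ⇒ 0x6e
lane  7: sub(0x0c,0xd0) ⇒ 0x3c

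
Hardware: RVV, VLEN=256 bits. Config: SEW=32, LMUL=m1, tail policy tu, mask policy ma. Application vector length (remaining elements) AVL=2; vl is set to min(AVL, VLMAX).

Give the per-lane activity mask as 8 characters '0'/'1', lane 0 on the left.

predicate = 11000000

VLMAX = (256 × 1) / 32 = 8 lanes
AVL=2 ≤ VLMAX=8, so vl = 2
bits (lane 0 leftmost): 11000000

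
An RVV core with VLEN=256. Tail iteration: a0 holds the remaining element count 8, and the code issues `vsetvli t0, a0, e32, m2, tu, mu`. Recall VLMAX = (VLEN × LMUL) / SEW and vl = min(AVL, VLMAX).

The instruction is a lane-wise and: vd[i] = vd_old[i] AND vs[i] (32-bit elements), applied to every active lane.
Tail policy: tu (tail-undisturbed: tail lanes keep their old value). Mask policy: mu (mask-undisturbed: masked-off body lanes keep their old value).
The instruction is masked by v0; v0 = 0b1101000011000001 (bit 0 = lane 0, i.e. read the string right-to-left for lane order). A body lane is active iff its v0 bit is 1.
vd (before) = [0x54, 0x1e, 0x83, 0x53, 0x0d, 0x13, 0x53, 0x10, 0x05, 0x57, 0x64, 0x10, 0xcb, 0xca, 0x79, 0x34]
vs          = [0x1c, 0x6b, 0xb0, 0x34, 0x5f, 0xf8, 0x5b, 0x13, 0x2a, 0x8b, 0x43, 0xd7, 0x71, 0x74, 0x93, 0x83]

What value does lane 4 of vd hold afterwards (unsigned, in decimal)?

vd[4] = 13

lanes per group: 256·2/32 = 16
AVL=8 ≤ VLMAX=16, so vl = 8
lane  0: and(0x54,0x1c) ⇒ 0x14
lane  1: mask-off/keep ⇒ 0x1e
lane  2: mask-off/keep ⇒ 0x83
lane  3: mask-off/keep ⇒ 0x53
lane  4: mask-off/keep ⇒ 0x0d
lane  5: mask-off/keep ⇒ 0x13
lane  6: and(0x53,0x5b) ⇒ 0x53
lane  7: and(0x10,0x13) ⇒ 0x10
lane  8: tail/keep ⇒ 0x05
lane  9: tail/keep ⇒ 0x57
lane 10: tail/keep ⇒ 0x64
lane 11: tail/keep ⇒ 0x10
lane 12: tail/keep ⇒ 0xcb
lane 13: tail/keep ⇒ 0xca
lane 14: tail/keep ⇒ 0x79
lane 15: tail/keep ⇒ 0x34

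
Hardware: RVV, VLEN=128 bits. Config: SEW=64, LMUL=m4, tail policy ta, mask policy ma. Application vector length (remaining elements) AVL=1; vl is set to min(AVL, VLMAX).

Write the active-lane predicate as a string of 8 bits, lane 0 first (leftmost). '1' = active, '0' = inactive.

VLMAX = VLEN×LMUL/SEW = 128×4/64 = 8
AVL=1 ≤ VLMAX=8, so vl = 1
bits (lane 0 leftmost): 10000000

predicate = 10000000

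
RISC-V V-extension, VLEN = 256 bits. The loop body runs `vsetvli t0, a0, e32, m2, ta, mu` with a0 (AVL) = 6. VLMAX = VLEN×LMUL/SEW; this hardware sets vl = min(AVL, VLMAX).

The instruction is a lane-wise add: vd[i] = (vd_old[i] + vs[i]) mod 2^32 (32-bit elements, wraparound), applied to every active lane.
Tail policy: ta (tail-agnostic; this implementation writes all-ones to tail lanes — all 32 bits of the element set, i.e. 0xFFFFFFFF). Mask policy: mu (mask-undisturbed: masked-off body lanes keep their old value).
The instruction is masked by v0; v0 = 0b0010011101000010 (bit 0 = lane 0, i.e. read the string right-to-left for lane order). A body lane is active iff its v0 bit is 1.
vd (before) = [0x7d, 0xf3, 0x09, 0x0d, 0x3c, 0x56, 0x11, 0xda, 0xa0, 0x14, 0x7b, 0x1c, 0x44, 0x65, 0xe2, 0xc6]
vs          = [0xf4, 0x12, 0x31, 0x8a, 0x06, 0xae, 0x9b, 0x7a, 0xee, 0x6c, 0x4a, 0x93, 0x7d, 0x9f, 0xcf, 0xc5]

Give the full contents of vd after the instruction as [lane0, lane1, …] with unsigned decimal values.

vd = [125, 261, 9, 13, 60, 86, 4294967295, 4294967295, 4294967295, 4294967295, 4294967295, 4294967295, 4294967295, 4294967295, 4294967295, 4294967295]

lanes per group: 256·2/32 = 16
vl = min(AVL, VLMAX) = min(6, 16) = 6
[0] mask-off/keep = 0x7d
[1] add(0xf3,0x12) = 0x105
[2] mask-off/keep = 0x09
[3] mask-off/keep = 0x0d
[4] mask-off/keep = 0x3c
[5] mask-off/keep = 0x56
[6] tail/ones = 0xffffffff
[7] tail/ones = 0xffffffff
[8] tail/ones = 0xffffffff
[9] tail/ones = 0xffffffff
[10] tail/ones = 0xffffffff
[11] tail/ones = 0xffffffff
[12] tail/ones = 0xffffffff
[13] tail/ones = 0xffffffff
[14] tail/ones = 0xffffffff
[15] tail/ones = 0xffffffff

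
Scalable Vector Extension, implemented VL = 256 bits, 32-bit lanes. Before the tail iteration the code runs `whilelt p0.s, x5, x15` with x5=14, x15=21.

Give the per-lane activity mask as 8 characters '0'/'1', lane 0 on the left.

predicate = 11111110

lane count: 256 div 32 = 8
p0[j] = (14+j < 21); true for j=0..6 → 7 lanes set
bits (lane 0 leftmost): 11111110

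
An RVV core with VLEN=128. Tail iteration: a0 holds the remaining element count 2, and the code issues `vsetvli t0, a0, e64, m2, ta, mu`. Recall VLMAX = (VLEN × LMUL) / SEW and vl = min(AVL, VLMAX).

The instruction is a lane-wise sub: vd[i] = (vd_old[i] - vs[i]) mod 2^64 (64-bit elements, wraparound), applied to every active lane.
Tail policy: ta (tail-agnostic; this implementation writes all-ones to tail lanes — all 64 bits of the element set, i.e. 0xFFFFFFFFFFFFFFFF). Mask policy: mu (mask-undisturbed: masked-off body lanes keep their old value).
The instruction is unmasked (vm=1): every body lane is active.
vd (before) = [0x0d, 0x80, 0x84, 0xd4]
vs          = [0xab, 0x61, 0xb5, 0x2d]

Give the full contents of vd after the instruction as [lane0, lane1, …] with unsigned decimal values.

lanes per group: 128·2/64 = 4
AVL=2 ≤ VLMAX=4, so vl = 2
  i=0: sub(0x0d,0xab) → 18446744073709551458
  i=1: sub(0x80,0x61) → 31
  i=2: tail/ones → 18446744073709551615
  i=3: tail/ones → 18446744073709551615

vd = [18446744073709551458, 31, 18446744073709551615, 18446744073709551615]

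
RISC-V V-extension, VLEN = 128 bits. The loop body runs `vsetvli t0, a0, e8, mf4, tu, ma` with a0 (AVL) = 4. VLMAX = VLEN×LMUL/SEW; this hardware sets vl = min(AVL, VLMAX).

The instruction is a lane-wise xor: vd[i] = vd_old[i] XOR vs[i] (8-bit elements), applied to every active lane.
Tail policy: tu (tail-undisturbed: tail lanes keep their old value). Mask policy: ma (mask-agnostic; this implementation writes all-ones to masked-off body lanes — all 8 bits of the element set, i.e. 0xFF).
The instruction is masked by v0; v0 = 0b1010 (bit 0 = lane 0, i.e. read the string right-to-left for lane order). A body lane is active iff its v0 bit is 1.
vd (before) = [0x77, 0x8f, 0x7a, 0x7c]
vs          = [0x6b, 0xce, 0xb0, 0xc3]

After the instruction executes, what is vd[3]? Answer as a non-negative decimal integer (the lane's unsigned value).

lanes per group: 128·1/4/8 = 4
AVL=4 ≤ VLMAX=4, so vl = 4
lane  0: mask-off/ones ⇒ 0xff
lane  1: xor(0x8f,0xce) ⇒ 0x41
lane  2: mask-off/ones ⇒ 0xff
lane  3: xor(0x7c,0xc3) ⇒ 0xbf

vd[3] = 191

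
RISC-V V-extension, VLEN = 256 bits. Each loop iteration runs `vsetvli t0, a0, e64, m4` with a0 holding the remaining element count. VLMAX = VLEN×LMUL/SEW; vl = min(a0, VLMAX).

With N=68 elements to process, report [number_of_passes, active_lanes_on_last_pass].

[iterations, last_vl] = [5, 4]

lanes per group: 256·4/64 = 16
iterations = ceil(68/16) = 5; final-pass vl = 4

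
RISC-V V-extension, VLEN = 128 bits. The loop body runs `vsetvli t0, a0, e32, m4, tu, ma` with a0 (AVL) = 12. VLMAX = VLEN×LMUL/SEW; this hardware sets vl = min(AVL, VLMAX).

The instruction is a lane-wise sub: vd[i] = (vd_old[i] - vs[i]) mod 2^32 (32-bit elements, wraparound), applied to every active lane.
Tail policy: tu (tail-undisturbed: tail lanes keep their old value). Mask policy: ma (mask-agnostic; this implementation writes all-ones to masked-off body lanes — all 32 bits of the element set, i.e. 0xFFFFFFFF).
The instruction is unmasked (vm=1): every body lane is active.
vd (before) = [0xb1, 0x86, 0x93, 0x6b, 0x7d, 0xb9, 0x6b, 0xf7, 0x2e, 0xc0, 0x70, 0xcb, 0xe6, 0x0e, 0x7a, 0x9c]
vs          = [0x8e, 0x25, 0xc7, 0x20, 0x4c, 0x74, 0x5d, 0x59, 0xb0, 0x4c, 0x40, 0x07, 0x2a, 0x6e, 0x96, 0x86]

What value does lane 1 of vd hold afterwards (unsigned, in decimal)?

vd[1] = 97

lanes per group: 128·4/32 = 16
AVL=12 ≤ VLMAX=16, so vl = 12
[0] sub(0xb1,0x8e) = 0x23
[1] sub(0x86,0x25) = 0x61
[2] sub(0x93,0xc7) = 0xffffffcc
[3] sub(0x6b,0x20) = 0x4b
[4] sub(0x7d,0x4c) = 0x31
[5] sub(0xb9,0x74) = 0x45
[6] sub(0x6b,0x5d) = 0x0e
[7] sub(0xf7,0x59) = 0x9e
[8] sub(0x2e,0xb0) = 0xffffff7e
[9] sub(0xc0,0x4c) = 0x74
[10] sub(0x70,0x40) = 0x30
[11] sub(0xcb,0x07) = 0xc4
[12] tail/keep = 0xe6
[13] tail/keep = 0x0e
[14] tail/keep = 0x7a
[15] tail/keep = 0x9c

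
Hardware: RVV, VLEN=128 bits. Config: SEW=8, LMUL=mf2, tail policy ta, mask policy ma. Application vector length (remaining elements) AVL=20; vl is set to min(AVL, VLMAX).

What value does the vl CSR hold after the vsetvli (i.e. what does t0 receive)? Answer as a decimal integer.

VLMAX = VLEN×LMUL/SEW = 128×1/2/8 = 8
vl ← min(20, 8) = 8

vl = 8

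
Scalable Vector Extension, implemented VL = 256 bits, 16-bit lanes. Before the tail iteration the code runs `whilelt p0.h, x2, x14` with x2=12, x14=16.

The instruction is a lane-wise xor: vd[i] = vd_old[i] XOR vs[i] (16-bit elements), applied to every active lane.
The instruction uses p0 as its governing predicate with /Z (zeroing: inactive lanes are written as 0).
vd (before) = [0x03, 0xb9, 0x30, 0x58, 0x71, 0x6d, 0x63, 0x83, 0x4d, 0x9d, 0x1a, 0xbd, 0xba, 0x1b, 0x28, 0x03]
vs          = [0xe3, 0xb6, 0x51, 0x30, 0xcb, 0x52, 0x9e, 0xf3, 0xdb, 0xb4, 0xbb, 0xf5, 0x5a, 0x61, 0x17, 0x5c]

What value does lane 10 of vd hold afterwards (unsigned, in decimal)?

vd[10] = 0

256-bit reg / 16-bit elem → 16 lanes
p0[j] = (12+j < 16); true for j=0..3 → 4 lanes set
lane  0: xor(0x03,0xe3) ⇒ 0xe0
lane  1: xor(0xb9,0xb6) ⇒ 0x0f
lane  2: xor(0x30,0x51) ⇒ 0x61
lane  3: xor(0x58,0x30) ⇒ 0x68
lane  4: tail/zero ⇒ 0x00
lane  5: tail/zero ⇒ 0x00
lane  6: tail/zero ⇒ 0x00
lane  7: tail/zero ⇒ 0x00
lane  8: tail/zero ⇒ 0x00
lane  9: tail/zero ⇒ 0x00
lane 10: tail/zero ⇒ 0x00
lane 11: tail/zero ⇒ 0x00
lane 12: tail/zero ⇒ 0x00
lane 13: tail/zero ⇒ 0x00
lane 14: tail/zero ⇒ 0x00
lane 15: tail/zero ⇒ 0x00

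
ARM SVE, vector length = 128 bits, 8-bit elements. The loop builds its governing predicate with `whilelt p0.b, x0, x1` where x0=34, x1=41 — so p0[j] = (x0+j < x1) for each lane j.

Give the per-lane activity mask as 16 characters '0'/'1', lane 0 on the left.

predicate = 1111111000000000

lane count: 128 div 8 = 16
active while 34+j < 41, i.e. j ∈ [0,7) capped at 16 ⇒ 7
bits (lane 0 leftmost): 1111111000000000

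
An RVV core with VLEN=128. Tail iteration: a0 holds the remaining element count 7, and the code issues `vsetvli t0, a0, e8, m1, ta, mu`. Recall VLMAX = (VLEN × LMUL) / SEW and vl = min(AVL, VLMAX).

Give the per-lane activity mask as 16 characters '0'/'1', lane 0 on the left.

predicate = 1111111000000000

lanes per group: 128·1/8 = 16
AVL=7 ≤ VLMAX=16, so vl = 7
bits (lane 0 leftmost): 1111111000000000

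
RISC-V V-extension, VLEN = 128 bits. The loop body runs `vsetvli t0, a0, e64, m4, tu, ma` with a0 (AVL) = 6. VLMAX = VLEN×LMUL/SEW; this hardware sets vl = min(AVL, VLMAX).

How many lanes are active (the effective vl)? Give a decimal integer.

VLMAX = VLEN×LMUL/SEW = 128×4/64 = 8
AVL=6 ≤ VLMAX=8, so vl = 6

vl = 6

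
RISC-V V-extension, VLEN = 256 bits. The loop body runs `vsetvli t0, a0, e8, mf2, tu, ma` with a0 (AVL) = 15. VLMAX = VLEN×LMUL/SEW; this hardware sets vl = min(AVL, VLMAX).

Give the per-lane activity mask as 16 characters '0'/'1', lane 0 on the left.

VLMAX = VLEN×LMUL/SEW = 256×1/2/8 = 16
vl = min(AVL, VLMAX) = min(15, 16) = 15
bits (lane 0 leftmost): 1111111111111110

predicate = 1111111111111110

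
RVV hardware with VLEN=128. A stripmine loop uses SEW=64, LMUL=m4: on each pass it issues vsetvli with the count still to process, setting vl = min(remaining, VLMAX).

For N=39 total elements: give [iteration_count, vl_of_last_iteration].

VLMAX = VLEN×LMUL/SEW = 128×4/64 = 8
39 elements at 8/iter → 5 passes, remainder 7 on the last

[iterations, last_vl] = [5, 7]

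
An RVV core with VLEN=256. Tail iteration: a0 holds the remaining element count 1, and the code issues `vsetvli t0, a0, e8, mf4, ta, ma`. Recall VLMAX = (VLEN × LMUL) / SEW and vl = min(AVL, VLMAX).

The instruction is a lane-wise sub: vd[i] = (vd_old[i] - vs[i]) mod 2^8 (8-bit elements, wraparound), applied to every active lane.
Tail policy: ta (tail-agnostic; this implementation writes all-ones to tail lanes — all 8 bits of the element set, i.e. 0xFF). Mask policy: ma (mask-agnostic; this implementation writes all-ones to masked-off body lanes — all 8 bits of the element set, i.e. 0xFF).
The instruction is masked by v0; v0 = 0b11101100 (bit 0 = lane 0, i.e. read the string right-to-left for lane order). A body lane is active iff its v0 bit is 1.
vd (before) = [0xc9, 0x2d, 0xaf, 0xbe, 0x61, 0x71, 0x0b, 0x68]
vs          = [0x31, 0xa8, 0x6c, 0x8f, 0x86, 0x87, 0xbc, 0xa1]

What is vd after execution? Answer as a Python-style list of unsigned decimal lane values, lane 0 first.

vd = [255, 255, 255, 255, 255, 255, 255, 255]

lanes per group: 256·1/4/8 = 8
vl ← min(1, 8) = 1
  i=0: mask-off/ones → 255
  i=1: tail/ones → 255
  i=2: tail/ones → 255
  i=3: tail/ones → 255
  i=4: tail/ones → 255
  i=5: tail/ones → 255
  i=6: tail/ones → 255
  i=7: tail/ones → 255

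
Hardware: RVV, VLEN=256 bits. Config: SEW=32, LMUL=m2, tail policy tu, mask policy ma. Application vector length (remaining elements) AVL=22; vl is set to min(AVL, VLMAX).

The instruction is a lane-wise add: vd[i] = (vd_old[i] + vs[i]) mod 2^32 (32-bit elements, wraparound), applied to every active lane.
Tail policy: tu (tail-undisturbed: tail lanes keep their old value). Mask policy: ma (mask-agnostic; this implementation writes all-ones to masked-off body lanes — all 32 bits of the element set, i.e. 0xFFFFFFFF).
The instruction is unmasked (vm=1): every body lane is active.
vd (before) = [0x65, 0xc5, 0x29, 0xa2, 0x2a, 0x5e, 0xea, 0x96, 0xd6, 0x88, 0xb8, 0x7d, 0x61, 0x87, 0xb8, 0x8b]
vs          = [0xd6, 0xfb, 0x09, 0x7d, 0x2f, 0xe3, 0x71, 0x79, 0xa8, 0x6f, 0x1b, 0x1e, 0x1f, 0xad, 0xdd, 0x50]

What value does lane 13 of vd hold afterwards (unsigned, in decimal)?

lanes per group: 256·2/32 = 16
AVL=22 > VLMAX=16, so vl = 16
lane  0: add(0x65,0xd6) ⇒ 0x13b
lane  1: add(0xc5,0xfb) ⇒ 0x1c0
lane  2: add(0x29,0x09) ⇒ 0x32
lane  3: add(0xa2,0x7d) ⇒ 0x11f
lane  4: add(0x2a,0x2f) ⇒ 0x59
lane  5: add(0x5e,0xe3) ⇒ 0x141
lane  6: add(0xea,0x71) ⇒ 0x15b
lane  7: add(0x96,0x79) ⇒ 0x10f
lane  8: add(0xd6,0xa8) ⇒ 0x17e
lane  9: add(0x88,0x6f) ⇒ 0xf7
lane 10: add(0xb8,0x1b) ⇒ 0xd3
lane 11: add(0x7d,0x1e) ⇒ 0x9b
lane 12: add(0x61,0x1f) ⇒ 0x80
lane 13: add(0x87,0xad) ⇒ 0x134
lane 14: add(0xb8,0xdd) ⇒ 0x195
lane 15: add(0x8b,0x50) ⇒ 0xdb

vd[13] = 308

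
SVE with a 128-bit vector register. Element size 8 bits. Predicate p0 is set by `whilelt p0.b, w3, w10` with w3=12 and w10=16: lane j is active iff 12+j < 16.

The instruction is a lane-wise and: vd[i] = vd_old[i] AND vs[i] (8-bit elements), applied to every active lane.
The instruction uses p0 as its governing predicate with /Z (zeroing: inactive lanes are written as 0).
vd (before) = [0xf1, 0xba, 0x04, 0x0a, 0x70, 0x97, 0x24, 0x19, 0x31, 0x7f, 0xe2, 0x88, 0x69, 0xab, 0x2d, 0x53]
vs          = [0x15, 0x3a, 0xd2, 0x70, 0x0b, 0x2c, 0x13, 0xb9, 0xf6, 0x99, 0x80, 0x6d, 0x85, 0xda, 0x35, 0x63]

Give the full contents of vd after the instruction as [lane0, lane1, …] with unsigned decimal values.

register lanes = 128/8 = 16
active while 12+j < 16, i.e. j ∈ [0,4) capped at 16 ⇒ 4
  i=0: and(0xf1,0x15) → 17
  i=1: and(0xba,0x3a) → 58
  i=2: and(0x04,0xd2) → 0
  i=3: and(0x0a,0x70) → 0
  i=4: tail/zero → 0
  i=5: tail/zero → 0
  i=6: tail/zero → 0
  i=7: tail/zero → 0
  i=8: tail/zero → 0
  i=9: tail/zero → 0
  i=10: tail/zero → 0
  i=11: tail/zero → 0
  i=12: tail/zero → 0
  i=13: tail/zero → 0
  i=14: tail/zero → 0
  i=15: tail/zero → 0

vd = [17, 58, 0, 0, 0, 0, 0, 0, 0, 0, 0, 0, 0, 0, 0, 0]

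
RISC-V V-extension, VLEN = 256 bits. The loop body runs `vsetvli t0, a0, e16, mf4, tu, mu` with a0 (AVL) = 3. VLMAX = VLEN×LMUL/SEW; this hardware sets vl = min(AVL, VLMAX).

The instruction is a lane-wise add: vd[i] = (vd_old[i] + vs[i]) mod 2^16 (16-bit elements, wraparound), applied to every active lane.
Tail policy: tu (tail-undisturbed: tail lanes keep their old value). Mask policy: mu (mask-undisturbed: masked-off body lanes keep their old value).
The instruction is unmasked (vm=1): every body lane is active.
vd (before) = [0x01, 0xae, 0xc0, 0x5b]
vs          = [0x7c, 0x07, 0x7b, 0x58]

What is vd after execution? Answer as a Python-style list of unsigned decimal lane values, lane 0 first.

vd = [125, 181, 315, 91]

lanes per group: 256·1/4/16 = 4
vl = min(AVL, VLMAX) = min(3, 4) = 3
  i=0: add(0x01,0x7c) → 125
  i=1: add(0xae,0x07) → 181
  i=2: add(0xc0,0x7b) → 315
  i=3: tail/keep → 91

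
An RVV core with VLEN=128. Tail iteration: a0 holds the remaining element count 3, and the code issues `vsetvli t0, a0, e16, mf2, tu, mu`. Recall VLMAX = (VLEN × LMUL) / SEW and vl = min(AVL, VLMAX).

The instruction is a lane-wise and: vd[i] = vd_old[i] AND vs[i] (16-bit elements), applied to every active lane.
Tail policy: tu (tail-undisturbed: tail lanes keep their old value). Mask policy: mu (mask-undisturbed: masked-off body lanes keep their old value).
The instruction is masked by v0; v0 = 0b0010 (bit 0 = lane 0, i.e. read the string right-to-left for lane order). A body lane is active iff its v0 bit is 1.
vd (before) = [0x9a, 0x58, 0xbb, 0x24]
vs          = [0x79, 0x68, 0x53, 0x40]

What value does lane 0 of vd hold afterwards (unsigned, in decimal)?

vd[0] = 154

VLMAX = (128 × 1/2) / 16 = 4 lanes
vl = min(AVL, VLMAX) = min(3, 4) = 3
  i=0: mask-off/keep → 154
  i=1: and(0x58,0x68) → 72
  i=2: mask-off/keep → 187
  i=3: tail/keep → 36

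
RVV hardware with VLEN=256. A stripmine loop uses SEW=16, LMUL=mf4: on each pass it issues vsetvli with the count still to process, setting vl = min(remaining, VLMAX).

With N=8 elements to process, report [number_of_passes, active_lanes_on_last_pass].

VLMAX = (256 × 1/4) / 16 = 4 lanes
iterations = ceil(8/4) = 2; final-pass vl = 4

[iterations, last_vl] = [2, 4]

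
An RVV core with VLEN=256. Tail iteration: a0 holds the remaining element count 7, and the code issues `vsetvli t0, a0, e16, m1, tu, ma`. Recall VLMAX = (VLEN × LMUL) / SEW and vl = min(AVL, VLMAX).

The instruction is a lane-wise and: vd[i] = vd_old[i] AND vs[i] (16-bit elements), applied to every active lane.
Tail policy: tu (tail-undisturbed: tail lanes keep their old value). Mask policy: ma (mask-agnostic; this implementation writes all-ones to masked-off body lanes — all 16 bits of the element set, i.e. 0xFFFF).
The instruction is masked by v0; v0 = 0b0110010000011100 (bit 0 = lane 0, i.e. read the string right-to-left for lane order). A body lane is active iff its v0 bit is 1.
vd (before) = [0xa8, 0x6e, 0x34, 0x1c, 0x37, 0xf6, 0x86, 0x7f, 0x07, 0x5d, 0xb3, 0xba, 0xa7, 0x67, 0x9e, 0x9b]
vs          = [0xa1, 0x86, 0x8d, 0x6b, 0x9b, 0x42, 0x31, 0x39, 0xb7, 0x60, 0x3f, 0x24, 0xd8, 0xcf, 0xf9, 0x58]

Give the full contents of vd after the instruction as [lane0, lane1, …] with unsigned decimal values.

VLMAX = (256 × 1) / 16 = 16 lanes
vl ← min(7, 16) = 7
[0] mask-off/ones = 0xffff
[1] mask-off/ones = 0xffff
[2] and(0x34,0x8d) = 0x04
[3] and(0x1c,0x6b) = 0x08
[4] and(0x37,0x9b) = 0x13
[5] mask-off/ones = 0xffff
[6] mask-off/ones = 0xffff
[7] tail/keep = 0x7f
[8] tail/keep = 0x07
[9] tail/keep = 0x5d
[10] tail/keep = 0xb3
[11] tail/keep = 0xba
[12] tail/keep = 0xa7
[13] tail/keep = 0x67
[14] tail/keep = 0x9e
[15] tail/keep = 0x9b

vd = [65535, 65535, 4, 8, 19, 65535, 65535, 127, 7, 93, 179, 186, 167, 103, 158, 155]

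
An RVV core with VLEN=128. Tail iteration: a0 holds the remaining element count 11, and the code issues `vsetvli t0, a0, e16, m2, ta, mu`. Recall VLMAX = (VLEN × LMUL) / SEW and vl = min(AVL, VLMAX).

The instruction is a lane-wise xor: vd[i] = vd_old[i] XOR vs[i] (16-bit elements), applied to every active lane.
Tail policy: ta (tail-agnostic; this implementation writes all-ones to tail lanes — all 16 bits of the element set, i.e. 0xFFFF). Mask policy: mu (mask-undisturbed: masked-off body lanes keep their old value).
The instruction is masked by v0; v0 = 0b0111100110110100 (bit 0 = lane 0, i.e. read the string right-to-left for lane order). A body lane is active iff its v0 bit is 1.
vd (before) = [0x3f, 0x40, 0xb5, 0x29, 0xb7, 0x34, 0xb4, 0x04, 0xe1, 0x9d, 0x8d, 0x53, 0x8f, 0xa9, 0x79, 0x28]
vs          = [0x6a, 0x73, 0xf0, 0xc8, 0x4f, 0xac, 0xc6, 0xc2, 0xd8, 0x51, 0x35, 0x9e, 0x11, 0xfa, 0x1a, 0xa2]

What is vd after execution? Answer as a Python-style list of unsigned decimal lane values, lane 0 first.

VLMAX = (128 × 2) / 16 = 16 lanes
vl ← min(11, 16) = 11
[0] mask-off/keep = 0x3f
[1] mask-off/keep = 0x40
[2] xor(0xb5,0xf0) = 0x45
[3] mask-off/keep = 0x29
[4] xor(0xb7,0x4f) = 0xf8
[5] xor(0x34,0xac) = 0x98
[6] mask-off/keep = 0xb4
[7] xor(0x04,0xc2) = 0xc6
[8] xor(0xe1,0xd8) = 0x39
[9] mask-off/keep = 0x9d
[10] mask-off/keep = 0x8d
[11] tail/ones = 0xffff
[12] tail/ones = 0xffff
[13] tail/ones = 0xffff
[14] tail/ones = 0xffff
[15] tail/ones = 0xffff

vd = [63, 64, 69, 41, 248, 152, 180, 198, 57, 157, 141, 65535, 65535, 65535, 65535, 65535]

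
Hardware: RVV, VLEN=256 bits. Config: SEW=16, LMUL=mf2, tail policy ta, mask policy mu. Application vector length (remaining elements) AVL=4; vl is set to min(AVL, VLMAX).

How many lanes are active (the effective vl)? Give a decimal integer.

VLMAX = VLEN×LMUL/SEW = 256×1/2/16 = 8
vl = min(AVL, VLMAX) = min(4, 8) = 4

vl = 4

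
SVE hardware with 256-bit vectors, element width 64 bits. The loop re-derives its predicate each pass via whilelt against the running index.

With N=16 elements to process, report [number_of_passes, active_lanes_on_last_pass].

register lanes = 256/64 = 4
N=16: ⌈16/4⌉ = 4 iters; last vl = 16 − 3×4 = 4

[iterations, last_vl] = [4, 4]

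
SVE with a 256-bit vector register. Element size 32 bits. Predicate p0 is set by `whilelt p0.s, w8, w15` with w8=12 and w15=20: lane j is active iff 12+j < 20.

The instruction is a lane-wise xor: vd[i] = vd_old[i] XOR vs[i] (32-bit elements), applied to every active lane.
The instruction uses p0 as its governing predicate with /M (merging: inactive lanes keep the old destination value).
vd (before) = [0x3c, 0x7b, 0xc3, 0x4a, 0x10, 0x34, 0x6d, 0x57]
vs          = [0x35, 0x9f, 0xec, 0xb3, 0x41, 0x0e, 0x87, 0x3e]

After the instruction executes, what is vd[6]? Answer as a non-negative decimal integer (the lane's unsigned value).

register lanes = 256/32 = 8
active while 12+j < 20, i.e. j ∈ [0,8) capped at 8 ⇒ 8
  i=0: xor(0x3c,0x35) → 9
  i=1: xor(0x7b,0x9f) → 228
  i=2: xor(0xc3,0xec) → 47
  i=3: xor(0x4a,0xb3) → 249
  i=4: xor(0x10,0x41) → 81
  i=5: xor(0x34,0x0e) → 58
  i=6: xor(0x6d,0x87) → 234
  i=7: xor(0x57,0x3e) → 105

vd[6] = 234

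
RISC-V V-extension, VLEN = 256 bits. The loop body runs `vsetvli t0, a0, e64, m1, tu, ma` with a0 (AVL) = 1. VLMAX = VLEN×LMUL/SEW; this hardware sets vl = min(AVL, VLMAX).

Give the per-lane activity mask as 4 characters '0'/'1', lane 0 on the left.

predicate = 1000

VLMAX = (256 × 1) / 64 = 4 lanes
vl ← min(1, 4) = 1
bits (lane 0 leftmost): 1000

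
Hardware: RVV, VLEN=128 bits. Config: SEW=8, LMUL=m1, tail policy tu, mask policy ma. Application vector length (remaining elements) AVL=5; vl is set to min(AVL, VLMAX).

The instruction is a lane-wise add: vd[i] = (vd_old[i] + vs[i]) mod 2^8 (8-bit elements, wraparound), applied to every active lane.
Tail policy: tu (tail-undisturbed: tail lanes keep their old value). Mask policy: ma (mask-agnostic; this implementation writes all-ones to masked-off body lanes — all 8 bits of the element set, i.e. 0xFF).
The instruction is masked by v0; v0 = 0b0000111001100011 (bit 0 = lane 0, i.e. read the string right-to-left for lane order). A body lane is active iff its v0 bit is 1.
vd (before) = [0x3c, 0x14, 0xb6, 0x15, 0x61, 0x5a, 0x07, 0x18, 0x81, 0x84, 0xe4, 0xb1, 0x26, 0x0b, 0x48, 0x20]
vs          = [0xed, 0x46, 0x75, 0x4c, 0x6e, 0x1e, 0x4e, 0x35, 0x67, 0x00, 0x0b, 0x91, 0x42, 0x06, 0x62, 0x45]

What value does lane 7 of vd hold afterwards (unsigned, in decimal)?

VLMAX = (128 × 1) / 8 = 16 lanes
AVL=5 ≤ VLMAX=16, so vl = 5
vd[0] add(0x3c,0xed) -> 0x29
vd[1] add(0x14,0x46) -> 0x5a
vd[2] mask-off/ones -> 0xff
vd[3] mask-off/ones -> 0xff
vd[4] mask-off/ones -> 0xff
vd[5] tail/keep -> 0x5a
vd[6] tail/keep -> 0x07
vd[7] tail/keep -> 0x18
vd[8] tail/keep -> 0x81
vd[9] tail/keep -> 0x84
vd[10] tail/keep -> 0xe4
vd[11] tail/keep -> 0xb1
vd[12] tail/keep -> 0x26
vd[13] tail/keep -> 0x0b
vd[14] tail/keep -> 0x48
vd[15] tail/keep -> 0x20

vd[7] = 24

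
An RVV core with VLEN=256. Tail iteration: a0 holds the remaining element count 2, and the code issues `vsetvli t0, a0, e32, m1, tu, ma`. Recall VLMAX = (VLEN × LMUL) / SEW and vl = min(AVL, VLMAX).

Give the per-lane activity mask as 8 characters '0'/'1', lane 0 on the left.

predicate = 11000000

lanes per group: 256·1/32 = 8
AVL=2 ≤ VLMAX=8, so vl = 2
bits (lane 0 leftmost): 11000000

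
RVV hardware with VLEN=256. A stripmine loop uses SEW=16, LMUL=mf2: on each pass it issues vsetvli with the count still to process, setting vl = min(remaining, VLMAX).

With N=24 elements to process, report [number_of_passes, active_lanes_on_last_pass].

[iterations, last_vl] = [3, 8]

VLMAX = (256 × 1/2) / 16 = 8 lanes
iterations = ceil(24/8) = 3; final-pass vl = 8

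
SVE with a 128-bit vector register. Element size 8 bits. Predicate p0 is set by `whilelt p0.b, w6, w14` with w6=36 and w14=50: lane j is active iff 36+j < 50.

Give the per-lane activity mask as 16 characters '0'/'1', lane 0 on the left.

predicate = 1111111111111100

lane count: 128 div 8 = 16
active while 36+j < 50, i.e. j ∈ [0,14) capped at 16 ⇒ 14
bits (lane 0 leftmost): 1111111111111100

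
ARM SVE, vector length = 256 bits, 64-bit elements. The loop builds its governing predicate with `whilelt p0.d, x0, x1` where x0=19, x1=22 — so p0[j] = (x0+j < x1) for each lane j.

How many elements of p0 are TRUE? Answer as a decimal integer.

lane count: 256 div 64 = 4
p0[j] = (19+j < 22); true for j=0..2 → 3 lanes set

vl = 3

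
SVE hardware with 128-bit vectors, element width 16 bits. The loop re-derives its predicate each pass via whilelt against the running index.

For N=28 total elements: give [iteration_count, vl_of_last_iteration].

lane count: 128 div 16 = 8
N=28: ⌈28/8⌉ = 4 iters; last vl = 28 − 3×8 = 4

[iterations, last_vl] = [4, 4]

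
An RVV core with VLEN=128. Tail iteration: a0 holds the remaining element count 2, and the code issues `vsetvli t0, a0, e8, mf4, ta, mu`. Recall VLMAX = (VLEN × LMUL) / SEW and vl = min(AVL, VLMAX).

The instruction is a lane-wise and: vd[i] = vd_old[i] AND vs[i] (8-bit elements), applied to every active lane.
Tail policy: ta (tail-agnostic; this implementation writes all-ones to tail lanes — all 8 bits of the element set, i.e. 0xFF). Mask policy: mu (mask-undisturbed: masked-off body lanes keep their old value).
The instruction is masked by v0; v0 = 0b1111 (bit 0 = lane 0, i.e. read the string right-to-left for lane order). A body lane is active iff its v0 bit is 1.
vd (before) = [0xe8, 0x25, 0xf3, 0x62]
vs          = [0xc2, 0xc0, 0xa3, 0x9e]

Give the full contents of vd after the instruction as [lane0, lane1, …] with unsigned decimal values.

vd = [192, 0, 255, 255]

VLMAX = (128 × 1/4) / 8 = 4 lanes
vl ← min(2, 4) = 2
  i=0: and(0xe8,0xc2) → 192
  i=1: and(0x25,0xc0) → 0
  i=2: tail/ones → 255
  i=3: tail/ones → 255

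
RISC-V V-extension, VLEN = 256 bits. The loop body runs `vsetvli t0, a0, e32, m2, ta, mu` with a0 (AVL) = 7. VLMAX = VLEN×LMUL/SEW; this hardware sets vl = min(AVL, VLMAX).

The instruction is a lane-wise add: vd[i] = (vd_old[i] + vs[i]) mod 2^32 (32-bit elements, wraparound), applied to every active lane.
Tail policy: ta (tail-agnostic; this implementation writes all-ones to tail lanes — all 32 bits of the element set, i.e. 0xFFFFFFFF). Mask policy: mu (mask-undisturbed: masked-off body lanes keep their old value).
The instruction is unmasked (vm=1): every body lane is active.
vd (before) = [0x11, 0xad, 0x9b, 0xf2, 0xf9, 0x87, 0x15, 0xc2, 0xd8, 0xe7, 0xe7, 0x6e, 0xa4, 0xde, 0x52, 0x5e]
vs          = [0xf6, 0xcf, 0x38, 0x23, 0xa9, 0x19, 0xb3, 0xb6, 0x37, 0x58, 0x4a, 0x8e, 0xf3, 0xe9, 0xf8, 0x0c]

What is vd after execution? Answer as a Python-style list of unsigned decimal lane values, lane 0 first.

VLMAX = VLEN×LMUL/SEW = 256×2/32 = 16
vl = min(AVL, VLMAX) = min(7, 16) = 7
  i=0: add(0x11,0xf6) → 263
  i=1: add(0xad,0xcf) → 380
  i=2: add(0x9b,0x38) → 211
  i=3: add(0xf2,0x23) → 277
  i=4: add(0xf9,0xa9) → 418
  i=5: add(0x87,0x19) → 160
  i=6: add(0x15,0xb3) → 200
  i=7: tail/ones → 4294967295
  i=8: tail/ones → 4294967295
  i=9: tail/ones → 4294967295
  i=10: tail/ones → 4294967295
  i=11: tail/ones → 4294967295
  i=12: tail/ones → 4294967295
  i=13: tail/ones → 4294967295
  i=14: tail/ones → 4294967295
  i=15: tail/ones → 4294967295

vd = [263, 380, 211, 277, 418, 160, 200, 4294967295, 4294967295, 4294967295, 4294967295, 4294967295, 4294967295, 4294967295, 4294967295, 4294967295]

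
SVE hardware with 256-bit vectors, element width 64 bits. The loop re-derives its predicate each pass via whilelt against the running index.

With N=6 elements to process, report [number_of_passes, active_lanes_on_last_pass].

[iterations, last_vl] = [2, 2]

lane count: 256 div 64 = 4
N=6: ⌈6/4⌉ = 2 iters; last vl = 6 − 1×4 = 2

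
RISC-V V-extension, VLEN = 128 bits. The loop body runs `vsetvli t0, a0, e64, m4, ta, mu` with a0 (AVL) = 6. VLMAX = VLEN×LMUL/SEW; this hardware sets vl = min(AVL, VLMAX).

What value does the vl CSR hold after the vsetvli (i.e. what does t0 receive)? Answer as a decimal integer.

VLMAX = VLEN×LMUL/SEW = 128×4/64 = 8
vl ← min(6, 8) = 6

vl = 6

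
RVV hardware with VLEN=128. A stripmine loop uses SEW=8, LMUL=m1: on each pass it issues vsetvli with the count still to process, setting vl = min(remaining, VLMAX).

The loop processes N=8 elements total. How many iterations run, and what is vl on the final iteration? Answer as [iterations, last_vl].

[iterations, last_vl] = [1, 8]

lanes per group: 128·1/8 = 16
N=8: ⌈8/16⌉ = 1 iters; last vl = 8 − 0×16 = 8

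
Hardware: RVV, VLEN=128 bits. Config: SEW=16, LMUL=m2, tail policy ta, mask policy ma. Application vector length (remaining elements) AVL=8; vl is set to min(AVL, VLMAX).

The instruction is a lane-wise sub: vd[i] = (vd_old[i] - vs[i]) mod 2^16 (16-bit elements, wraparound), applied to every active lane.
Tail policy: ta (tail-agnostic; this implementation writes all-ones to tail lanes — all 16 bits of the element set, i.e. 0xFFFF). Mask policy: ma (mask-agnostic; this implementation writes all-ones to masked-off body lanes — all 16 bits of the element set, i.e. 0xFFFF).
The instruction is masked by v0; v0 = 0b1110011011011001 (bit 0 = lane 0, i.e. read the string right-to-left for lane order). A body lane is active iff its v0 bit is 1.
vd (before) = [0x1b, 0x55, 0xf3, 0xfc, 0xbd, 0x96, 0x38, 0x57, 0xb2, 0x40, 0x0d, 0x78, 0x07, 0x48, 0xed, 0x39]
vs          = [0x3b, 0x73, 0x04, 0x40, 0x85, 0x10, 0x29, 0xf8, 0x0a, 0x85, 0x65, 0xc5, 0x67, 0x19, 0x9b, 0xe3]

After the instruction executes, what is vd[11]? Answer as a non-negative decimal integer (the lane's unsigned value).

vd[11] = 65535

lanes per group: 128·2/16 = 16
AVL=8 ≤ VLMAX=16, so vl = 8
  i=0: sub(0x1b,0x3b) → 65504
  i=1: mask-off/ones → 65535
  i=2: mask-off/ones → 65535
  i=3: sub(0xfc,0x40) → 188
  i=4: sub(0xbd,0x85) → 56
  i=5: mask-off/ones → 65535
  i=6: sub(0x38,0x29) → 15
  i=7: sub(0x57,0xf8) → 65375
  i=8: tail/ones → 65535
  i=9: tail/ones → 65535
  i=10: tail/ones → 65535
  i=11: tail/ones → 65535
  i=12: tail/ones → 65535
  i=13: tail/ones → 65535
  i=14: tail/ones → 65535
  i=15: tail/ones → 65535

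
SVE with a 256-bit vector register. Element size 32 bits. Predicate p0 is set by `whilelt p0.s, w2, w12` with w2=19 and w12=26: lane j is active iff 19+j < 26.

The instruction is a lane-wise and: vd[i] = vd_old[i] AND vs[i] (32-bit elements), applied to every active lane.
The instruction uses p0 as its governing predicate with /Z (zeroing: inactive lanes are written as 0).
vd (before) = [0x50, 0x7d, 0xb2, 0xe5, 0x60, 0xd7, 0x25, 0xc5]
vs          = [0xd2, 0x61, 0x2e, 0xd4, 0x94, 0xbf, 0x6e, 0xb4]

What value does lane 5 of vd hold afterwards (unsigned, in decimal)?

vd[5] = 151

lane count: 256 div 32 = 8
active while 19+j < 26, i.e. j ∈ [0,7) capped at 8 ⇒ 7
lane  0: and(0x50,0xd2) ⇒ 0x50
lane  1: and(0x7d,0x61) ⇒ 0x61
lane  2: and(0xb2,0x2e) ⇒ 0x22
lane  3: and(0xe5,0xd4) ⇒ 0xc4
lane  4: and(0x60,0x94) ⇒ 0x00
lane  5: and(0xd7,0xbf) ⇒ 0x97
lane  6: and(0x25,0x6e) ⇒ 0x24
lane  7: tail/zero ⇒ 0x00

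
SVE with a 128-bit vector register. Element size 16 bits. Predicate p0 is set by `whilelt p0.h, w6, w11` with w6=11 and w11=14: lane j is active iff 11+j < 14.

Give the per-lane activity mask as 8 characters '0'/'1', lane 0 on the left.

lane count: 128 div 16 = 8
whilelt: lane j active iff 11+j < 14 → j < 3 → 3 active
bits (lane 0 leftmost): 11100000

predicate = 11100000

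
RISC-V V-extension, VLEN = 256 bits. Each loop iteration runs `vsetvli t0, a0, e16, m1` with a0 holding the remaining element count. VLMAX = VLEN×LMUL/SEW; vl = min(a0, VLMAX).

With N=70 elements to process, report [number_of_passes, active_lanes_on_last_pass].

[iterations, last_vl] = [5, 6]

VLMAX = (256 × 1) / 16 = 16 lanes
70 elements at 16/iter → 5 passes, remainder 6 on the last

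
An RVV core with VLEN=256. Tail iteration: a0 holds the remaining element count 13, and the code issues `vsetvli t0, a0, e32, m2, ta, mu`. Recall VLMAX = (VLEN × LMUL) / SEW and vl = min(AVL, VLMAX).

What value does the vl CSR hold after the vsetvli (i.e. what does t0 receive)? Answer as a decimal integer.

lanes per group: 256·2/32 = 16
vl = min(AVL, VLMAX) = min(13, 16) = 13

vl = 13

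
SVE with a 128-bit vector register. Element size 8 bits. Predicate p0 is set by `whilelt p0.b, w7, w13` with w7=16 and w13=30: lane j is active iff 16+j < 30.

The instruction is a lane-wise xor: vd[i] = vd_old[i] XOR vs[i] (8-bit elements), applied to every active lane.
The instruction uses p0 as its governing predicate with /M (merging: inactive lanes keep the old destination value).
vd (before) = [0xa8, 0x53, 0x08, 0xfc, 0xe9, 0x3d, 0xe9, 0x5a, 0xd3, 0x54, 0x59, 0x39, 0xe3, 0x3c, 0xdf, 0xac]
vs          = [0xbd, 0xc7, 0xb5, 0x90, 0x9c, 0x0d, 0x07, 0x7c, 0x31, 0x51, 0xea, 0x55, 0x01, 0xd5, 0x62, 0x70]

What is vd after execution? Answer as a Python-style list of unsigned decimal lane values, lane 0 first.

vd = [21, 148, 189, 108, 117, 48, 238, 38, 226, 5, 179, 108, 226, 233, 223, 172]

lane count: 128 div 8 = 16
active while 16+j < 30, i.e. j ∈ [0,14) capped at 16 ⇒ 14
  i=0: xor(0xa8,0xbd) → 21
  i=1: xor(0x53,0xc7) → 148
  i=2: xor(0x08,0xb5) → 189
  i=3: xor(0xfc,0x90) → 108
  i=4: xor(0xe9,0x9c) → 117
  i=5: xor(0x3d,0x0d) → 48
  i=6: xor(0xe9,0x07) → 238
  i=7: xor(0x5a,0x7c) → 38
  i=8: xor(0xd3,0x31) → 226
  i=9: xor(0x54,0x51) → 5
  i=10: xor(0x59,0xea) → 179
  i=11: xor(0x39,0x55) → 108
  i=12: xor(0xe3,0x01) → 226
  i=13: xor(0x3c,0xd5) → 233
  i=14: tail/keep → 223
  i=15: tail/keep → 172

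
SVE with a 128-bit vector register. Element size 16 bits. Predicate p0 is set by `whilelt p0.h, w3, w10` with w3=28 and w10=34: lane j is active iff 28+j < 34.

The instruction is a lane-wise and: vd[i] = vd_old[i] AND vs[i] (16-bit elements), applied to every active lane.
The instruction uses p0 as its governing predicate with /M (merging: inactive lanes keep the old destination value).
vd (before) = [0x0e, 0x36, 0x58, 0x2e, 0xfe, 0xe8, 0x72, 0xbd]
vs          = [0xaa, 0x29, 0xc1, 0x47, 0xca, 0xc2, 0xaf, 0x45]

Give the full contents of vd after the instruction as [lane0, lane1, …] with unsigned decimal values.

128-bit reg / 16-bit elem → 8 lanes
active while 28+j < 34, i.e. j ∈ [0,6) capped at 8 ⇒ 6
  i=0: and(0x0e,0xaa) → 10
  i=1: and(0x36,0x29) → 32
  i=2: and(0x58,0xc1) → 64
  i=3: and(0x2e,0x47) → 6
  i=4: and(0xfe,0xca) → 202
  i=5: and(0xe8,0xc2) → 192
  i=6: tail/keep → 114
  i=7: tail/keep → 189

vd = [10, 32, 64, 6, 202, 192, 114, 189]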